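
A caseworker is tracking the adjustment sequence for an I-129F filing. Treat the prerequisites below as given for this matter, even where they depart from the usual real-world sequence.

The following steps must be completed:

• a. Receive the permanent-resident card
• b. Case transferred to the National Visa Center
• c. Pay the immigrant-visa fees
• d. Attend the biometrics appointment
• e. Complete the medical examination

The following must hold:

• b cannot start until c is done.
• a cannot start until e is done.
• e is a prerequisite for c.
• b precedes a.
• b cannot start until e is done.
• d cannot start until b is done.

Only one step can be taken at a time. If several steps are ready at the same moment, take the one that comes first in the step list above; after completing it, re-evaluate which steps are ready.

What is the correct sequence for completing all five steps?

e, c, b, a, d

e is the only step with nothing outstanding, so it goes first.
c is the only step now ready → c.
b is the only step now ready → b.
Now a and d have their prerequisites met. a is listed earlier, so a next.
d is the only step now ready → d.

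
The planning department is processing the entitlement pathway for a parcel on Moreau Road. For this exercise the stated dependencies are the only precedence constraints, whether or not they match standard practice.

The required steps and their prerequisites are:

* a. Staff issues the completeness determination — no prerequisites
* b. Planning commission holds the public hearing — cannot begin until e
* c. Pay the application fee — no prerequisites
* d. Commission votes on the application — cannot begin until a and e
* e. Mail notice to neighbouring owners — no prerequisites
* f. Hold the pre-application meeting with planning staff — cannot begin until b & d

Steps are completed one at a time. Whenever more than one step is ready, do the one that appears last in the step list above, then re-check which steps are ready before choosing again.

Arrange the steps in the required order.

Nothing is required for e, c and a. e is listed later → e first.
Now c, b and a have their prerequisites met. c is listed later, so c next.
b and a are both available; b is listed later → b.
a is the only step now ready → a.
d needed e and a, now all done → d.
That leaves f as the only ready step → f.

e, c, b, a, d, f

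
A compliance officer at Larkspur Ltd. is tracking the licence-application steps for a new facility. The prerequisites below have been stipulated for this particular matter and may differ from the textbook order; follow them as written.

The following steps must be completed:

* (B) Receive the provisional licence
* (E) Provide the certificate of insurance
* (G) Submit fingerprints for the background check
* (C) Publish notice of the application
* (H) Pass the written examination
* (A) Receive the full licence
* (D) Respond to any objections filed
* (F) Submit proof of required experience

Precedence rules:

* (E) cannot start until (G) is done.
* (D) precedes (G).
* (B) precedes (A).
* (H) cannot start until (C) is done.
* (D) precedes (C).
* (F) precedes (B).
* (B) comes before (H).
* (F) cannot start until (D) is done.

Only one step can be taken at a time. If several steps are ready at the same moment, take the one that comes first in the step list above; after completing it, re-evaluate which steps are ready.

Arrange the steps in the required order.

(D) is the only step with nothing outstanding, so it goes first.
Ready: (G), (C) and (F). (G) is listed earlier → (G).
(E) now also ready, so the ready set is {(E), (C), (F)}; (E) is listed earlier → (E).
Ready: (C) and (F). (C) is listed earlier → (C).
Next only (F) has its prerequisites met → (F).
Next only (B) has its prerequisites met → (B).
Ready: (H) and (A). (H) is listed earlier → (H).
That leaves (A) as the only ready step → (A).

(D) → (G) → (E) → (C) → (F) → (B) → (H) → (A)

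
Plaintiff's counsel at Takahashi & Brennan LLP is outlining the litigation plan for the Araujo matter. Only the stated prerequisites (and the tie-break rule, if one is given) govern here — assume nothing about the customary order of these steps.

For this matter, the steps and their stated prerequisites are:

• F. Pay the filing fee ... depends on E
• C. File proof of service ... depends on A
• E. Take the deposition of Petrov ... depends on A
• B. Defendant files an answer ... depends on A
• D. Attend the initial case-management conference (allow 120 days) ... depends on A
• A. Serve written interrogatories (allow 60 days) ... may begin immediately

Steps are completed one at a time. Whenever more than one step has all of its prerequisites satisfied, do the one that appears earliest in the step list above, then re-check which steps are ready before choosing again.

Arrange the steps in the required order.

Only A has no prerequisites, so it is first.
Ready: C, E, B and D. C is listed earlier → C.
E, B and D are all available; E is listed earlier → E.
F now also ready, so the ready set is {F, B, D}; F is listed earlier → F.
Ready: B and D. B is listed earlier → B.
That leaves D as the only ready step → D.

A C E F B D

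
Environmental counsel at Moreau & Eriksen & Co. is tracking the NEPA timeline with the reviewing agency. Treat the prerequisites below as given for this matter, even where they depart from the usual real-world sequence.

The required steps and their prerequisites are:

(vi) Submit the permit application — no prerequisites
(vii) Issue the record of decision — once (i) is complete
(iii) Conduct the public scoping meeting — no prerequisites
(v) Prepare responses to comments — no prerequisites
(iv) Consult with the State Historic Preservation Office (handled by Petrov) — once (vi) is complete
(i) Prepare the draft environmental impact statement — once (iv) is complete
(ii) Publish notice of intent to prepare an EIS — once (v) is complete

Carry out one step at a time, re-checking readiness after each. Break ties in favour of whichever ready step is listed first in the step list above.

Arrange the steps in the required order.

Nothing is required for (vi), (iii) and (v). (vi) is listed earlier → (vi) first.
(iv) now also ready, so the ready set is {(iii), (v), (iv)}; (iii) is listed earlier → (iii).
Now (v) and (iv) have their prerequisites met. (v) is listed earlier, so (v) next.
(iv) and (ii) are both available; (iv) is listed earlier → (iv).
Ready: (i) and (ii). (i) is listed earlier → (i).
(vii) now also ready, so the ready set is {(vii), (ii)}; (vii) is listed earlier → (vii).
(ii) needed (v), now all done → (ii).

(vi), (iii), (v), (iv), (i), (vii), (ii)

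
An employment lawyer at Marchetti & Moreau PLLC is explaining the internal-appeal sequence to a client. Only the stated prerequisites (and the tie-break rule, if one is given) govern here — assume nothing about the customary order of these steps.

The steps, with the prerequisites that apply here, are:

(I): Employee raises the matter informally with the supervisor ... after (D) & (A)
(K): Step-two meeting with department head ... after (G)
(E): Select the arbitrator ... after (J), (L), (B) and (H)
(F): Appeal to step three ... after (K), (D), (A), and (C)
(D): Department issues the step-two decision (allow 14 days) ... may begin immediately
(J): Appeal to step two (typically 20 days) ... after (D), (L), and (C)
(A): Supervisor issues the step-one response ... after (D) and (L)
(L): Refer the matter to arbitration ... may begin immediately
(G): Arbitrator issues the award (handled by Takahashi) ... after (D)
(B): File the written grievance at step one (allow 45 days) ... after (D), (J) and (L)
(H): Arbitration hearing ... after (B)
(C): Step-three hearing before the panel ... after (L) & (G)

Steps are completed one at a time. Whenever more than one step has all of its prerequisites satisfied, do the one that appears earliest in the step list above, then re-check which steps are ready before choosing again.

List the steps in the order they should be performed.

(D) (L) (A) (I) (G) (K) (C) (F) (J) (B) (H) (E)

(D) and (L) have no prerequisites; (D) is listed earlier, so (D) is first.
(L) and (G) are both available; (L) is listed earlier → (L).
Now (A) and (G) have their prerequisites met. (A) is listed earlier, so (A) next.
(I) and (G) are both available; (I) is listed earlier → (I).
(G) needed (D), now all done → (G).
Ready: (K) and (C). (K) is listed earlier → (K).
That leaves (C) as the only ready step → (C).
(F) and (J) are both available; (F) is listed earlier → (F).
(J) needed (D), (L) and (C), now all done → (J).
Next only (B) has its prerequisites met → (B).
Next only (H) has its prerequisites met → (H).
(E) needed (J), (L), (B) and (H), now all done → (E).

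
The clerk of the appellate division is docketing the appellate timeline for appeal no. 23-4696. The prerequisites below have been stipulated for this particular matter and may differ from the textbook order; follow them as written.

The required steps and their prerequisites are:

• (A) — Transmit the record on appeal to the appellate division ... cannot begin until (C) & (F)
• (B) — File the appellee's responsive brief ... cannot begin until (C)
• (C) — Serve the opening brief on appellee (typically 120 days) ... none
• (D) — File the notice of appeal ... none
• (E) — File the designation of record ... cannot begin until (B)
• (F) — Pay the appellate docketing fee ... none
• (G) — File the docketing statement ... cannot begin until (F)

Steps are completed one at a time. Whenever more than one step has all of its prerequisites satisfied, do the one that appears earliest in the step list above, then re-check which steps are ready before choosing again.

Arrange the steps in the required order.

(C) → (B) → (D) → (E) → (F) → (A) → (G)

(C), (D) and (F) have no prerequisites; (C) is listed earlier, so (C) is first.
Ready: (B), (D) and (F). (B) is listed earlier → (B).
Ready: (D), (E) and (F). (D) is listed earlier → (D).
Now (E) and (F) have their prerequisites met. (E) is listed earlier, so (E) next.
That leaves (F) as the only ready step → (F).
Now (A) and (G) have their prerequisites met. (A) is listed earlier, so (A) next.
That leaves (G) as the only ready step → (G).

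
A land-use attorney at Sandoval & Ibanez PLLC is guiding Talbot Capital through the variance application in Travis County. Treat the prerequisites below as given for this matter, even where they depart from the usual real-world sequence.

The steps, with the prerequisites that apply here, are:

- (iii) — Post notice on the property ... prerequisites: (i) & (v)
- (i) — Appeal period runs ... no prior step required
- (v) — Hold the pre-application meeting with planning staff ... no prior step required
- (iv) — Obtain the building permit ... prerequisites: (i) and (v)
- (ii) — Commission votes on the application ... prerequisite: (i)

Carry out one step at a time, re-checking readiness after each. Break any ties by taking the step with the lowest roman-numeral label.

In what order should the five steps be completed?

(i) → (ii) → (v) → (iii) → (iv)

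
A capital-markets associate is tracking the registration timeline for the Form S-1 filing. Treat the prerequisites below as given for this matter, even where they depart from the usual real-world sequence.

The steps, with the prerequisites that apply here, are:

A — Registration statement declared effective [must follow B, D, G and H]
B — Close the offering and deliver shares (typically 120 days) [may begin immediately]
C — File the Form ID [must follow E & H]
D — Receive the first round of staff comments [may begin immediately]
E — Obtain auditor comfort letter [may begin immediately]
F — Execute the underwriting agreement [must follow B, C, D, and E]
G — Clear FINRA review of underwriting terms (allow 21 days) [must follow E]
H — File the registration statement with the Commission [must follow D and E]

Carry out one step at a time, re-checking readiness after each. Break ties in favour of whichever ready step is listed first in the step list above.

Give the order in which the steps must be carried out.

Nothing is required for B, D and E. B is listed earlier → B first.
Now D and E have their prerequisites met. D is listed earlier, so D next.
E is the only step now ready → E.
Ready: G and H. G is listed earlier → G.
H needed D and E, now all done → H.
Now A and C have their prerequisites met. A is listed earlier, so A next.
That leaves C as the only ready step → C.
F needed B, C, D and E, now all done → F.

B D E G H A C F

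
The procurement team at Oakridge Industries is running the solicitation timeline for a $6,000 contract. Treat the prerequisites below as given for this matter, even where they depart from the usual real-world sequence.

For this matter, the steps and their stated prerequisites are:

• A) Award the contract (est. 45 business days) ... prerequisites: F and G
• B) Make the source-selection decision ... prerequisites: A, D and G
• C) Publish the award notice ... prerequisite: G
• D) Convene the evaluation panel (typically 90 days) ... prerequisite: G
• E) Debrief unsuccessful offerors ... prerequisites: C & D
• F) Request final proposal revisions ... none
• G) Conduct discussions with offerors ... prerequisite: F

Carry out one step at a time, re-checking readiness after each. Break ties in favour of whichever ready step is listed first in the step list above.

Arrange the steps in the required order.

F, G, A, C, D, B, E

F has no prerequisites → F first.
G is the only step now ready → G.
Now A, C and D have their prerequisites met. A is listed earlier, so A next.
Ready: C and D. C is listed earlier → C.
D needed G, now all done → D.
Now B and E have their prerequisites met. B is listed earlier, so B next.
E needed C and D, now all done → E.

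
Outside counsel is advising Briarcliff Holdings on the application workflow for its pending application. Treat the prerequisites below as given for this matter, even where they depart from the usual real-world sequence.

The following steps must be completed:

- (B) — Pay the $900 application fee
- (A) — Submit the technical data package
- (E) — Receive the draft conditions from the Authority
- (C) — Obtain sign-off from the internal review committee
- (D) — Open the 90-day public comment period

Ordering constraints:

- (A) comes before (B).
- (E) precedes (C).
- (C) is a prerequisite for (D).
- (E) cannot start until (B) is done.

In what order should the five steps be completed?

(A) is the only step with nothing outstanding, so it goes first.
Next only (B) has its prerequisites met → (B).
(E) needed (B), now all done → (E).
(C) is the only step now ready → (C).
Next only (D) has its prerequisites met → (D).

(A), (B), (E), (C), (D)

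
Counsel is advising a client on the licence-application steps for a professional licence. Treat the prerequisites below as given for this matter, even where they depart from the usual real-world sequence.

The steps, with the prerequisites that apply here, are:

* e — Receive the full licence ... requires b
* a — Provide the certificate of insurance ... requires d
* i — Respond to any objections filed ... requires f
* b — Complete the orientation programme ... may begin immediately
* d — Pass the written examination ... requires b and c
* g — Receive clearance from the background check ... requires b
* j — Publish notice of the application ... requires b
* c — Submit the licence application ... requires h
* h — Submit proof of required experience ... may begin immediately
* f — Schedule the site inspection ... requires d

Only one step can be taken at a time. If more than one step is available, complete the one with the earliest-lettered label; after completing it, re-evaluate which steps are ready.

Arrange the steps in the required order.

b, e, g, h, c, d, a, f, i, j

Nothing is required for b and h. b has the earlier label → b first.
Now e, g, h and j have their prerequisites met. e has the earlier label, so e next.
Now g, h and j have their prerequisites met. g has the earlier label, so g next.
Ready: h and j. h has the earlier label → h.
c now also ready, so the ready set is {c, j}; c has the earlier label → c.
d now also ready, so the ready set is {d, j}; d has the earlier label → d.
Now a, f and j have their prerequisites met. a has the earlier label, so a next.
f and j are both available; f has the earlier label → f.
i and j are both available; i has the earlier label → i.
That leaves j as the only ready step → j.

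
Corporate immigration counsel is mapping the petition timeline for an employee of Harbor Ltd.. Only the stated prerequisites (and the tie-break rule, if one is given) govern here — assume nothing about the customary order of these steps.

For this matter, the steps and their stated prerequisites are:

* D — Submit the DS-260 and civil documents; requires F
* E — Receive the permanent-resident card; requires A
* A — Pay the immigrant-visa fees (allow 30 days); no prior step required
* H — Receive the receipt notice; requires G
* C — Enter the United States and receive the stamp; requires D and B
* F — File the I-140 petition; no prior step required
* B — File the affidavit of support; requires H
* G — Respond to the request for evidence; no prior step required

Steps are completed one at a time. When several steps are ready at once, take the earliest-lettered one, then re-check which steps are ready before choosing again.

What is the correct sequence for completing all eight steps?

A, E, F, D, G, H, B, C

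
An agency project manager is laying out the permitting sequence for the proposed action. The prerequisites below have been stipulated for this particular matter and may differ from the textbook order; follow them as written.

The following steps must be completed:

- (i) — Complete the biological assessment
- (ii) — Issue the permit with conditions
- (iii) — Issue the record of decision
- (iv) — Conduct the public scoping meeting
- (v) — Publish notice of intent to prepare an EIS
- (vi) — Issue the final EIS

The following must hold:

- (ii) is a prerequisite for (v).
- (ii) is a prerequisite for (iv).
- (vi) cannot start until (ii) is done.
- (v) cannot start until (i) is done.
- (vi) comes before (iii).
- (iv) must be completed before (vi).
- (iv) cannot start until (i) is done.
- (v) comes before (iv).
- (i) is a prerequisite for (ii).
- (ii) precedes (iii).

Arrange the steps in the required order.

(i), (ii), (v), (iv), (vi), (iii)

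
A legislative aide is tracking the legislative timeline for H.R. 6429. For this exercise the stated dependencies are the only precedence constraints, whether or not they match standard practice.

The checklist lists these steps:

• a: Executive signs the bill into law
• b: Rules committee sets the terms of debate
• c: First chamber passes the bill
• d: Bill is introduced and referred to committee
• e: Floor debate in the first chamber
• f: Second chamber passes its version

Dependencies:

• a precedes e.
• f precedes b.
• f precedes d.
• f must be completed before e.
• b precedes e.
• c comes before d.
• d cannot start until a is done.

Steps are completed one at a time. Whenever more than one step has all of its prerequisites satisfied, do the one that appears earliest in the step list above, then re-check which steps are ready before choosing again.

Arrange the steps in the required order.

a, c, f, b, d, e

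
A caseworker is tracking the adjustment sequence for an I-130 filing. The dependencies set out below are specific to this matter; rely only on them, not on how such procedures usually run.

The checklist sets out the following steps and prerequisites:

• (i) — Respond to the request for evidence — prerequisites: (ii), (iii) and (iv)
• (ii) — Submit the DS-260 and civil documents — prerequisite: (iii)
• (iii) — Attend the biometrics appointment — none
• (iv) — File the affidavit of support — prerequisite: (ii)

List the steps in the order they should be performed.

(iii) is the only step with nothing outstanding, so it goes first.
(ii) is the only step now ready → (ii).
(iv) needed (ii), now all done → (iv).
(i) needed (ii), (iii) and (iv), now all done → (i).

(iii), (ii), (iv), (i)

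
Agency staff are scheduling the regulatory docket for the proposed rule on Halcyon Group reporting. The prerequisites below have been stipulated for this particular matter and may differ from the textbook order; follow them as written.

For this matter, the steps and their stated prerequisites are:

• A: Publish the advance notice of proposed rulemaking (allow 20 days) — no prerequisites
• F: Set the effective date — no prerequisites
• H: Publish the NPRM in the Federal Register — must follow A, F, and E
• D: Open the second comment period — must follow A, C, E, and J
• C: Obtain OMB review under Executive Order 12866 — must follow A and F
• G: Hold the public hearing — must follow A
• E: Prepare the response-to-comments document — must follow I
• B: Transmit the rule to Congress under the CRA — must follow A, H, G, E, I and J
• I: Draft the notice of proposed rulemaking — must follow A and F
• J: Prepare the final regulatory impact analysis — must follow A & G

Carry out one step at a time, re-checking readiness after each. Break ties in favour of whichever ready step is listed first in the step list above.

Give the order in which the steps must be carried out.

A F C G I E H J D B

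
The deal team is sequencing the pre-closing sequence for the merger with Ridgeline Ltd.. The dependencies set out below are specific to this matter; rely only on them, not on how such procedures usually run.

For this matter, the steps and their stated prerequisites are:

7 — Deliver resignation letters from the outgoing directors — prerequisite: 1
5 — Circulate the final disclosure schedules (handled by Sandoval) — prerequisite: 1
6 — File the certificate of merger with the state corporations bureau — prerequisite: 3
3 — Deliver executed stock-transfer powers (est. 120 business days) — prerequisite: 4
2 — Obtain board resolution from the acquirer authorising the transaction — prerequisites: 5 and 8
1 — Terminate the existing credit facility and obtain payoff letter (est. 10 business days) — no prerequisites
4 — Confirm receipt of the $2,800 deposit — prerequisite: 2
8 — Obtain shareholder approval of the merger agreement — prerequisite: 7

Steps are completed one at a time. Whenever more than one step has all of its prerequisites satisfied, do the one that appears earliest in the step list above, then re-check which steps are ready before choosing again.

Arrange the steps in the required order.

1, 7, 5, 8, 2, 4, 3, 6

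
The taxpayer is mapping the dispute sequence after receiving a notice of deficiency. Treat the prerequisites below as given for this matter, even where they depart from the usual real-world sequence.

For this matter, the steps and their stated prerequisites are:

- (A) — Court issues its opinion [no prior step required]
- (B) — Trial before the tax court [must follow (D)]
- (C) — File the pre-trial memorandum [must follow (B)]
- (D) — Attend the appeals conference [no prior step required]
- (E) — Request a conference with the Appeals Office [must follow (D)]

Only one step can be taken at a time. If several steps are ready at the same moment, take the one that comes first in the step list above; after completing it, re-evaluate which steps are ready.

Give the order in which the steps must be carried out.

Nothing is required for (A) and (D). (A) is listed earlier → (A) first.
That leaves (D) as the only ready step → (D).
(B) and (E) are both available; (B) is listed earlier → (B).
(C) now also ready, so the ready set is {(C), (E)}; (C) is listed earlier → (C).
That leaves (E) as the only ready step → (E).

(A) (D) (B) (C) (E)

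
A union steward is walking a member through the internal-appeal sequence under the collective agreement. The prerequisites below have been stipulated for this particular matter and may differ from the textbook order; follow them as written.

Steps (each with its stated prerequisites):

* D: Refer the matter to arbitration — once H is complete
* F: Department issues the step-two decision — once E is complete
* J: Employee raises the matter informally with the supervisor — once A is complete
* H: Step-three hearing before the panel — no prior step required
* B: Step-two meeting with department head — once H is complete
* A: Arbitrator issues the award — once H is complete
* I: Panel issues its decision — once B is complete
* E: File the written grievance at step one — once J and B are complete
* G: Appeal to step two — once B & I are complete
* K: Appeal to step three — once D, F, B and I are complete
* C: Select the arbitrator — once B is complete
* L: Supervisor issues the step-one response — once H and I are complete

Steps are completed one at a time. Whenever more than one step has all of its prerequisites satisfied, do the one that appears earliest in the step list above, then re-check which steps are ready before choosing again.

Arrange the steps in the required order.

H → D → B → A → J → I → E → F → G → K → C → L

Only H has no prerequisites, so it is first.
Now D, B and A have their prerequisites met. D is listed earlier, so D next.
Now B and A have their prerequisites met. B is listed earlier, so B next.
I and C now also ready, so the ready set is {A, I, C}; A is listed earlier → A.
J now also ready, so the ready set is {J, I, C}; J is listed earlier → J.
I, E and C are all available; I is listed earlier → I.
G and L now also ready, so the ready set is {E, G, C, L}; E is listed earlier → E.
F, G, C and L are all available; F is listed earlier → F.
K now also ready, so the ready set is {G, K, C, L}; G is listed earlier → G.
K, C and L are all available; K is listed earlier → K.
Ready: C and L. C is listed earlier → C.
L needed H and I, now all done → L.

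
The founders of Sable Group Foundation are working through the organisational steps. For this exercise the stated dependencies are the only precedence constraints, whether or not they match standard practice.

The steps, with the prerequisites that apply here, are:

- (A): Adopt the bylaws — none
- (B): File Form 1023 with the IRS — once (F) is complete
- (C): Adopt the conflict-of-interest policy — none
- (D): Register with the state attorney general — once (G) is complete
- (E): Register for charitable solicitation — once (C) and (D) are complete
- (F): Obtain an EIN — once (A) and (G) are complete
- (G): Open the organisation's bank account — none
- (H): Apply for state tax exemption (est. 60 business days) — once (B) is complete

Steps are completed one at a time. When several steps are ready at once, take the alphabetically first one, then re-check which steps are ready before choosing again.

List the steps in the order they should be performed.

(A) → (C) → (G) → (D) → (E) → (F) → (B) → (H)

(A), (C) and (G) have no prerequisites; (A) has the earlier label, so (A) is first.
(C) and (G) are both available; (C) has the earlier label → (C).
(G) is the only step now ready → (G).
Ready: (D) and (F). (D) has the earlier label → (D).
(E) now also ready, so the ready set is {(E), (F)}; (E) has the earlier label → (E).
That leaves (F) as the only ready step → (F).
(B) is the only step now ready → (B).
(H) needed (B), now all done → (H).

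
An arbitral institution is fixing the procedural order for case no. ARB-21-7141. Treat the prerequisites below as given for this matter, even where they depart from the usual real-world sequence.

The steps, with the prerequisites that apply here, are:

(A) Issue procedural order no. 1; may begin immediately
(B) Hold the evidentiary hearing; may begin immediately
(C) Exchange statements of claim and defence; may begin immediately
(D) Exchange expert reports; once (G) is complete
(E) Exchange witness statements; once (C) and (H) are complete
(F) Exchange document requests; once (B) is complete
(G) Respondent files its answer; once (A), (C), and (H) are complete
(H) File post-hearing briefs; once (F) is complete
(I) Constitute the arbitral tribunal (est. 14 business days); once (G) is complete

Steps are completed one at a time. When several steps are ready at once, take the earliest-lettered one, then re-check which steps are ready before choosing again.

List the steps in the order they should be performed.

(A), (B) and (C) have no prerequisites; (A) has the earlier label, so (A) is first.
Now (B) and (C) have their prerequisites met. (B) has the earlier label, so (B) next.
(C) and (F) are both available; (C) has the earlier label → (C).
(F) needed (B), now all done → (F).
Next only (H) has its prerequisites met → (H).
Now (E) and (G) have their prerequisites met. (E) has the earlier label, so (E) next.
That leaves (G) as the only ready step → (G).
Now (D) and (I) have their prerequisites met. (D) has the earlier label, so (D) next.
Next only (I) has its prerequisites met → (I).

(A) (B) (C) (F) (H) (E) (G) (D) (I)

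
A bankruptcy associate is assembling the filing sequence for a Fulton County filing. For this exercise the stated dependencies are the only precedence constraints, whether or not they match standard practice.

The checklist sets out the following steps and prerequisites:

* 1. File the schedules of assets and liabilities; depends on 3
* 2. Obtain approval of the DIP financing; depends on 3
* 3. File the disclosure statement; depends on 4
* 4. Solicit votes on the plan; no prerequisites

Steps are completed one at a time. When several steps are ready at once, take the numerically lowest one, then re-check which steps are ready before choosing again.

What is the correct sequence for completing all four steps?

Only 4 has no prerequisites, so it is first.
3 needed 4, now all done → 3.
1 and 2 are both available; 1 has the earlier label → 1.
2 needed 3, now all done → 2.

4, 3, 1, 2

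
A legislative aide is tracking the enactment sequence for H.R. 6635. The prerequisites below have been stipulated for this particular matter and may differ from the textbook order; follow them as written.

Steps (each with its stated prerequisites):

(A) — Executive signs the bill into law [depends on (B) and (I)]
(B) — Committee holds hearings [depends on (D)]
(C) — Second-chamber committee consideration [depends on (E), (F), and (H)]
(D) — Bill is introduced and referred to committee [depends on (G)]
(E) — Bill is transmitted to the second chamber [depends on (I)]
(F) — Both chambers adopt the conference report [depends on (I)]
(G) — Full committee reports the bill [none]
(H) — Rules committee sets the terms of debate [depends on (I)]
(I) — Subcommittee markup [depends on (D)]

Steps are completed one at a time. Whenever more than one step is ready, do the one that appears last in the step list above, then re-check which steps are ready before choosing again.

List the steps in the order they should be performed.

(G) (D) (I) (H) (F) (E) (C) (B) (A)

(G) is the only step with nothing outstanding, so it goes first.
Next only (D) has its prerequisites met → (D).
Now (I) and (B) have their prerequisites met. (I) is listed later, so (I) next.
(H), (F) and (E) now also ready, so the ready set is {(H), (F), (E), (B)}; (H) is listed later → (H).
(F), (E) and (B) are all available; (F) is listed later → (F).
(E) and (B) are both available; (E) is listed later → (E).
Ready: (C) and (B). (C) is listed later → (C).
(B) is the only step now ready → (B).
That leaves (A) as the only ready step → (A).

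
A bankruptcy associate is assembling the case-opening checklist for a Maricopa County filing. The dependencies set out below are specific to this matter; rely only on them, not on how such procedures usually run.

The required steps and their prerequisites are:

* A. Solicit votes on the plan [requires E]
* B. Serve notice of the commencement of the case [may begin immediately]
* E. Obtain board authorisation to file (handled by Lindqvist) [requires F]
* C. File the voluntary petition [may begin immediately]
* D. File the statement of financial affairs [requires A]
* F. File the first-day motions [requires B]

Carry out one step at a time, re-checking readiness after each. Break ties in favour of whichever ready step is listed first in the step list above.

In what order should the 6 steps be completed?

B, C, F, E, A, D

Nothing is required for B and C. B is listed earlier → B first.
C and F are both available; C is listed earlier → C.
That leaves F as the only ready step → F.
E is the only step now ready → E.
That leaves A as the only ready step → A.
That leaves D as the only ready step → D.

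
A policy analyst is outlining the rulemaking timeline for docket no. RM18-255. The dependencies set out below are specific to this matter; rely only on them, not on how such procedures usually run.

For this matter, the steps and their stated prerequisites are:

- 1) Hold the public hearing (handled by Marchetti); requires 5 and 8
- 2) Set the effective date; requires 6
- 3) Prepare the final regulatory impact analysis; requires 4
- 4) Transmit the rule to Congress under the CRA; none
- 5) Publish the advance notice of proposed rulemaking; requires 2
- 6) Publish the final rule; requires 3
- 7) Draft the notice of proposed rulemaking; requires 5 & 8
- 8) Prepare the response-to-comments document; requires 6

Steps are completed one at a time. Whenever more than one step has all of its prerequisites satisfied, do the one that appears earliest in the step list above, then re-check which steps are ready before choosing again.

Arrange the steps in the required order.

4 has no prerequisites → 4 first.
That leaves 3 as the only ready step → 3.
6 is the only step now ready → 6.
Ready: 2 and 8. 2 is listed earlier → 2.
5 and 8 are both available; 5 is listed earlier → 5.
8 needed 6, now all done → 8.
1 and 7 are both available; 1 is listed earlier → 1.
7 is the only step now ready → 7.

4, 3, 6, 2, 5, 8, 1, 7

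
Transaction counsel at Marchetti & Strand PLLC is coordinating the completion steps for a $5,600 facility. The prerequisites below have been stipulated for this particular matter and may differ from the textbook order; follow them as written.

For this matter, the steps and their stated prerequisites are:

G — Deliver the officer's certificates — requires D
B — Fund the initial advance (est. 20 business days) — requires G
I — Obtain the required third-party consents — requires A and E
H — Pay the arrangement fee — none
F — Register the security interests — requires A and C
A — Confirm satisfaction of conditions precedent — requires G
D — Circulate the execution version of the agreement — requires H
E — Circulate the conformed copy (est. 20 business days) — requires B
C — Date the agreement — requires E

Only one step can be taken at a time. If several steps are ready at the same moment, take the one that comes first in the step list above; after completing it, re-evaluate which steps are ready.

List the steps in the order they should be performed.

H D G B A E I C F

H is the only step with nothing outstanding, so it goes first.
Next only D has its prerequisites met → D.
G needed D, now all done → G.
Ready: B and A. B is listed earlier → B.
Now A and E have their prerequisites met. A is listed earlier, so A next.
Next only E has its prerequisites met → E.
Ready: I and C. I is listed earlier → I.
Next only C has its prerequisites met → C.
Next only F has its prerequisites met → F.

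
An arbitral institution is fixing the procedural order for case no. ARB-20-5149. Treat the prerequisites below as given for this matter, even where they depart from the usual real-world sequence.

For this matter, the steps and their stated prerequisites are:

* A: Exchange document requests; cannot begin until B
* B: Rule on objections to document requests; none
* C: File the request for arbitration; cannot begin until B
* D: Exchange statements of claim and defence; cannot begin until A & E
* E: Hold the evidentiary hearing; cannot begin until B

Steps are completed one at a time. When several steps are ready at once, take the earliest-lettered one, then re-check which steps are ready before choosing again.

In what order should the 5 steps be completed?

Only B has no prerequisites, so it is first.
Now A, C and E have their prerequisites met. A has the earlier label, so A next.
C and E are both available; C has the earlier label → C.
E needed B, now all done → E.
That leaves D as the only ready step → D.

B, A, C, E, D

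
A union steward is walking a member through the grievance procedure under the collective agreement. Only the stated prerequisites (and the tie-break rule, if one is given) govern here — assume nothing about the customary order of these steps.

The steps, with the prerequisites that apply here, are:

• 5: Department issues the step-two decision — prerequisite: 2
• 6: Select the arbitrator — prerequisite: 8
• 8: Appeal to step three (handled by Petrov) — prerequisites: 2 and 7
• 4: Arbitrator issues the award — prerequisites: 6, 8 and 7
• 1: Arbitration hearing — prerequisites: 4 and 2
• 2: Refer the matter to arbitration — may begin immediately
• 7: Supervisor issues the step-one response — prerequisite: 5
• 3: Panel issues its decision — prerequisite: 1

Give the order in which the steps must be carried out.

Only 2 has no prerequisites, so it is first.
That leaves 5 as the only ready step → 5.
That leaves 7 as the only ready step → 7.
8 is the only step now ready → 8.
6 is the only step now ready → 6.
4 needed 6, 8 and 7, now all done → 4.
1 is the only step now ready → 1.
That leaves 3 as the only ready step → 3.

2, 5, 7, 8, 6, 4, 1, 3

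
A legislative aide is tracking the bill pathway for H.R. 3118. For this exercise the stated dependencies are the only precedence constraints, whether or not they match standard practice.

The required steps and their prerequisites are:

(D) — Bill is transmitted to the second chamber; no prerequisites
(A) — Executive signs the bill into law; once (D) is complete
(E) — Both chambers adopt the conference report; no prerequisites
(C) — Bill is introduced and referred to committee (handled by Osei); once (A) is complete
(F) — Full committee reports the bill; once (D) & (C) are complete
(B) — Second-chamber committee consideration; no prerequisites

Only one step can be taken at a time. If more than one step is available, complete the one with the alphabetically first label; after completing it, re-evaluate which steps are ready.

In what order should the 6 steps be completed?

Nothing is required for (B), (D) and (E). (B) has the earlier label → (B) first.
Now (D) and (E) have their prerequisites met. (D) has the earlier label, so (D) next.
(A) and (E) are both available; (A) has the earlier label → (A).
Ready: (C) and (E). (C) has the earlier label → (C).
(E) and (F) are both available; (E) has the earlier label → (E).
(F) needed (C) and (D), now all done → (F).

(B), (D), (A), (C), (E), (F)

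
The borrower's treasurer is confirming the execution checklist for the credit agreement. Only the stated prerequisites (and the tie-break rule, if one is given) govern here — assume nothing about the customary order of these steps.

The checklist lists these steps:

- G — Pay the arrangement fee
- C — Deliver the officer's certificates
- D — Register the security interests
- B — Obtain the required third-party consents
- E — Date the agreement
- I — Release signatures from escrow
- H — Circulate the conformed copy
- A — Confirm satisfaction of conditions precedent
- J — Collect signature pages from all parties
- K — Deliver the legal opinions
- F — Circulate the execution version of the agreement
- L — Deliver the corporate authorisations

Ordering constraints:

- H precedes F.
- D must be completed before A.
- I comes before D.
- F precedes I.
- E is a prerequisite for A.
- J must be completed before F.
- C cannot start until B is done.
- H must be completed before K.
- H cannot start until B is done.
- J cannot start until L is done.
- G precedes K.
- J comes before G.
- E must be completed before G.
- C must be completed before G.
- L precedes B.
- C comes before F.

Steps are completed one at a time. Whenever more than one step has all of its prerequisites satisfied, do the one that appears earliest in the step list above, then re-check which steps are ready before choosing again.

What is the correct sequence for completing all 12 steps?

E and L have no prerequisites; E is listed earlier, so E is first.
That leaves L as the only ready step → L.
B and J are both available; B is listed earlier → B.
C and H now also ready, so the ready set is {C, H, J}; C is listed earlier → C.
Ready: H and J. H is listed earlier → H.
Next only J has its prerequisites met → J.
G and F are both available; G is listed earlier → G.
K now also ready, so the ready set is {K, F}; K is listed earlier → K.
F needed C, H and J, now all done → F.
Next only I has its prerequisites met → I.
D is the only step now ready → D.
That leaves A as the only ready step → A.

E → L → B → C → H → J → G → K → F → I → D → A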